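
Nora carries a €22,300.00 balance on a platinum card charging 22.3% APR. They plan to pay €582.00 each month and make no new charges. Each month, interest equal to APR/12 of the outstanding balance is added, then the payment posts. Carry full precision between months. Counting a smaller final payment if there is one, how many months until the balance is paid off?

68 months

Monthly rate r = 22.3%/12 = 1.85833% = 0.0185833.
Recurrence: B ← B·(1+r) − €582.00.
Month 1: interest €414.41; balance after payment €22,132.41.
Month 2: interest €411.29; balance after payment €21,961.70.
Closed form: n = −ln(1 − rB₀/P)/ln(1+r) = −ln(0.28796)/ln(1.01858) ≈ 67.613, so the balance reaches zero during payment 68.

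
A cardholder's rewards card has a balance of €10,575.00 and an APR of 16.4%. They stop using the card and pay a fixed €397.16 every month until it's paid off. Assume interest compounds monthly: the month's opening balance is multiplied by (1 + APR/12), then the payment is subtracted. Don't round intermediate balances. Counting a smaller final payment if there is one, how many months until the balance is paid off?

34 months

Monthly rate r = 16.4%/12 = 1.36667% = 0.0136667.
Recurrence: B ← B·(1+r) − €397.16.
Month 1: interest €144.52; balance after payment €10,322.36.
Month 2: interest €141.07; balance after payment €10,066.28.
Closed form: n = −ln(1 − rB₀/P)/ln(1+r) = −ln(0.6361)/ln(1.01367) ≈ 33.328, so the balance reaches zero during payment 34.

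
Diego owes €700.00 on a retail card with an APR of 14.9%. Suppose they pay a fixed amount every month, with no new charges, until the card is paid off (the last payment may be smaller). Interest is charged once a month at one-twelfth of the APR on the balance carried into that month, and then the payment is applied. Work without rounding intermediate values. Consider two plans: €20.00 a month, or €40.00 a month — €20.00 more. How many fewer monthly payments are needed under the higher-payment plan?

27 fewer payments

Monthly rate r = 14.9%/12 = 1.24167% = 0.0124167.
At €20.00/mo: n = ⌈−ln(1 − rB₀/P)/ln(1+r)⌉ = 47 payments (last €4.14); total interest = total paid − €700.00 = €224.14.
At €40.00/mo: 20 payments (last €34.17); total interest €94.17.
Payments saved = 47 − 20 = 27.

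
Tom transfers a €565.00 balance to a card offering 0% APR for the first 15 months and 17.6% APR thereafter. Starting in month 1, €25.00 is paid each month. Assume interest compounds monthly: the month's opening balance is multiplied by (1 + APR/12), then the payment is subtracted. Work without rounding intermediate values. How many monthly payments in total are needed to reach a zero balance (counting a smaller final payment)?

24 payments

Promo months 1–15 at r₀ = 0%/12 = 0; months 16+ at r₁ = 17.6%/12 = 0.0146667.
After month 15 (no interest yet): B = €565.00 − 15·€25.00 = €190.00.
Then at r₁ with €25.00/mo: n₂ = −ln(1 − r₁·B/P)/ln(1+r₁) ≈ 8.12 → 9 more payments.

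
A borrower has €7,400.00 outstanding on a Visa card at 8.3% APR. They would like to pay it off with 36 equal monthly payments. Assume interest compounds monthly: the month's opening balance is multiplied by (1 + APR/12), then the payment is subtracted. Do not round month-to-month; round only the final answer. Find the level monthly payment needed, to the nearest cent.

Monthly rate r = 8.3%/12 = 0.691667% = 0.00691667.
Level-payment amortization: P = B₀·r / (1 − (1+r)^(−n)) = 7400.00·0.00691667 / (1 − 1.00692^(−36)).
Denominator 1 − (1+r)^(−36) = 0.219751504.
P = 51.1833 / 0.219751504 ≈ 232.91.

€232.91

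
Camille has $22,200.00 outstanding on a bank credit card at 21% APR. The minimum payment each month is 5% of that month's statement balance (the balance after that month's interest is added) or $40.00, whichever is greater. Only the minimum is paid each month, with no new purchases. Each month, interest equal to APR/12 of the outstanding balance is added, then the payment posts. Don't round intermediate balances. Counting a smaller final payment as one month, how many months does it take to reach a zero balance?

Monthly rate r = 21%/12 = 1.75% = 0.0175.
While 5% of the post-interest balance exceeds $40.00, each month B ← (B·(1+r))·(1 − 0.05), i.e. B shrinks by the factor (1+r)·0.95 = 0.96663.
This holds for months 1–99. Entering month 100 the balance is $770.72; 5% of the post-interest balance is now below $40.00, so the flat $40.00 minimum applies from here.
From month 100 a fixed $40.00 at rate r clears $770.72 in 24 more payments. Total: 99 + 24 = 123 months.

123 months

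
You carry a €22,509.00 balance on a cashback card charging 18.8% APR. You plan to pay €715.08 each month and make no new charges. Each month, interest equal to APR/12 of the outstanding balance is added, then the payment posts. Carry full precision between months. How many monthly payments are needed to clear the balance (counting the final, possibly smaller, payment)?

44 payments

Monthly rate r = 18.8%/12 = 1.56667% = 0.0156667.
Recurrence: B ← B·(1+r) − €715.08.
Month 1: interest €352.64; balance after payment €22,146.56.
Month 2: interest €346.96; balance after payment €21,778.44.
Closed form: n = −ln(1 − rB₀/P)/ln(1+r) = −ln(0.50685)/ln(1.01567) ≈ 43.714, so the balance reaches zero during payment 44.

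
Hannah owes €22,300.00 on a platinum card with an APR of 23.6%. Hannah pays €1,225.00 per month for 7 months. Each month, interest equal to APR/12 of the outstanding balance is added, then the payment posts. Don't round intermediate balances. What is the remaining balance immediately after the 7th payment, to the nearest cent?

Monthly rate r = 23.6%/12 = 1.96667% = 0.0196667.
Each month: B ← B·(1+r) − €1,225.00.
Month 1: interest €438.57; balance after payment €21,513.57.
Month 2: interest €423.10; balance after payment €20,711.67.
Month 3: interest €407.33; balance after payment €19,894.00.
Month 4: interest €391.25; balance after payment €19,060.24.
Month 5: interest €374.85; balance after payment €18,210.10.
Month 6: interest €358.13; balance after payment €17,343.23.
Month 7: interest €341.08; balance after payment €16,459.31.

€16,459.31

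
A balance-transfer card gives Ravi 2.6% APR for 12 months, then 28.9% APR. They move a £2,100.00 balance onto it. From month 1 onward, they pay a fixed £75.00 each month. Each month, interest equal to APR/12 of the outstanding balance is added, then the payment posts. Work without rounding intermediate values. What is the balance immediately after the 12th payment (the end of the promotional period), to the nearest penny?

£1,244.45

Promo months 1–12 at r₀ = 2.6%/12 = 0.00216667; months 13+ at r₁ = 28.9%/12 = 0.0240833.
After month 12: iterate B ← B·(1+r₀) − £75.00 for 12 months → £1,244.45.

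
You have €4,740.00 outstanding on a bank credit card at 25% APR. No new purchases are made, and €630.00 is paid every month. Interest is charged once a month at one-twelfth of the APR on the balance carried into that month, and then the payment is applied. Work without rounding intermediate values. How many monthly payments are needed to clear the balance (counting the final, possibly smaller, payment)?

9 months

Monthly rate r = 25%/12 = 2.08333% = 0.0208333.
Recurrence: B ← B·(1+r) − €630.00.
Month 1: interest €98.75; balance after payment €4,208.75.
Month 2: interest €87.68; balance after payment €3,666.43.
Closed form: n = −ln(1 − rB₀/P)/ln(1+r) = −ln(0.84325)/ln(1.02083) ≈ 8.268, so the balance reaches zero during payment 9.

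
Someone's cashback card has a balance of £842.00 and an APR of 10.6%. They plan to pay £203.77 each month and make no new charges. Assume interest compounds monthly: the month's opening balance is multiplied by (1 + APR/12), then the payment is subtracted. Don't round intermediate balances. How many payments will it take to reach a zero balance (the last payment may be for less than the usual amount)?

5 months

Monthly rate r = 10.6%/12 = 0.883333% = 0.00883333.
Recurrence: B ← B·(1+r) − £203.77.
Month 1: interest £7.44; balance after payment £645.67.
Month 2: interest £5.70; balance after payment £447.60.
Month 3: interest £3.95; balance after payment £247.78.
Month 4: interest £2.19; balance after payment £46.20.
Month 5: interest £0.41; balance after payment £0.00.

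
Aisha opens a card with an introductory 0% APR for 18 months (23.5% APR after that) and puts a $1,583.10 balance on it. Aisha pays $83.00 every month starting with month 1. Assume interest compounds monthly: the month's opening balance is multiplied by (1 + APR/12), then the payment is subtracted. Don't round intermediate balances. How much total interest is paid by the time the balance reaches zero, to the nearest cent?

Promo months 1–18 at r₀ = 0%/12 = 0; months 19+ at r₁ = 23.5%/12 = 0.0195833.
After month 18 (no interest yet): B = $1,583.10 − 18·$83.00 = $89.10.
Then at r₁ with $83.00/mo: n₂ = −ln(1 − r₁·B/P)/ln(1+r₁) ≈ 1.10 → 2 more payments.
Total paid = 19·$83.00 + $8.00 = $1,585.00; interest = $1,585.00 − $1,583.10 = $1.90.

$1.90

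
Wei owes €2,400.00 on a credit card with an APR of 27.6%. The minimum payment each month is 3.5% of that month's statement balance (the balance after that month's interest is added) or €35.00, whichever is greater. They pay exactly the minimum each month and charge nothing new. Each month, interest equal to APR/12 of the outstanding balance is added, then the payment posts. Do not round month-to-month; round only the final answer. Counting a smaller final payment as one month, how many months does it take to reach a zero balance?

115 months

Monthly rate r = 27.6%/12 = 2.3% = 0.023.
While 3.5% of the post-interest balance exceeds €35.00, each month B ← (B·(1+r))·(1 − 0.035), i.e. B shrinks by the factor (1+r)·0.965 = 0.98719.
This holds for months 1–70. Entering month 71 the balance is €973.68; 3.5% of the post-interest balance is now below €35.00, so the flat €35.00 minimum applies from here.
From month 71 a fixed €35.00 at rate r clears €973.68 in 45 more payments. Total: 70 + 45 = 115 months.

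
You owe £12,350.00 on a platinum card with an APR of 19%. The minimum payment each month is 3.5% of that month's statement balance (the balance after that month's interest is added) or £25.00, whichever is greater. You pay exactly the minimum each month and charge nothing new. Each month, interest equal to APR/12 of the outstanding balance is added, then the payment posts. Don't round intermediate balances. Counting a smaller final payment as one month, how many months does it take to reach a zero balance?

182 months

Monthly rate r = 19%/12 = 1.58333% = 0.0158333.
While 3.5% of the post-interest balance exceeds £25.00, each month B ← (B·(1+r))·(1 − 0.035), i.e. B shrinks by the factor (1+r)·0.965 = 0.98028.
This holds for months 1–144. Entering month 145 the balance is £701.51; 3.5% of the post-interest balance is now below £25.00, so the flat £25.00 minimum applies from here.
From month 145 a fixed £25.00 at rate r clears £701.51 in 38 more payments. Total: 144 + 38 = 182 months.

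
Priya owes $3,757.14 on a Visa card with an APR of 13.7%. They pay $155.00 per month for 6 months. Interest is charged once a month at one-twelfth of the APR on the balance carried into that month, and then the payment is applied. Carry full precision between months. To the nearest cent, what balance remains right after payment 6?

$3,065.01

Monthly rate r = 13.7%/12 = 1.14167% = 0.0114167.
Each month: B ← B·(1+r) − $155.00.
Month 1: interest $42.89; balance after payment $3,645.03.
Month 2: interest $41.61; balance after payment $3,531.65.
Month 3: interest $40.32; balance after payment $3,416.97.
Month 4: interest $39.01; balance after payment $3,300.98.
Month 5: interest $37.69; balance after payment $3,183.66.
Month 6: interest $36.35; balance after payment $3,065.01.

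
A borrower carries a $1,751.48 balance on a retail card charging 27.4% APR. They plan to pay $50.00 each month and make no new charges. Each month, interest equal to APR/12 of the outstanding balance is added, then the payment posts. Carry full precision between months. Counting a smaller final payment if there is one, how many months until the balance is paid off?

Monthly rate r = 27.4%/12 = 2.28333% = 0.0228333.
Recurrence: B ← B·(1+r) − $50.00.
Month 1: interest $39.99; balance after payment $1,741.47.
Month 2: interest $39.76; balance after payment $1,731.24.
Closed form: n = −ln(1 − rB₀/P)/ln(1+r) = −ln(0.20016)/ln(1.02283) ≈ 71.253, so the balance reaches zero during payment 72.

72 payments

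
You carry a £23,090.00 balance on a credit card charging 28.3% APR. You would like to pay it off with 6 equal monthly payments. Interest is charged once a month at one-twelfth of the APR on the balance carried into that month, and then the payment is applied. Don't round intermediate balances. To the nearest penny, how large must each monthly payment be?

Monthly rate r = 28.3%/12 = 2.35833% = 0.0235833.
Level-payment amortization: P = B₀·r / (1 − (1+r)^(−n)) = 23090.00·0.0235833 / (1 − 1.02358^(−6)).
Denominator 1 − (1+r)^(−6) = 0.130517661.
P = 544.539 / 0.130517661 ≈ 4172.15.

£4,172.15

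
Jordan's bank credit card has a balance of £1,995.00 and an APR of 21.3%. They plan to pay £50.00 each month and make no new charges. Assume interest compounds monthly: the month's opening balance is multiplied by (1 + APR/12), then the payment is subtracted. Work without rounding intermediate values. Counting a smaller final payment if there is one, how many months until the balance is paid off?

71 payments

Monthly rate r = 21.3%/12 = 1.775% = 0.01775.
Recurrence: B ← B·(1+r) − £50.00.
Month 1: interest £35.41; balance after payment £1,980.41.
Month 2: interest £35.15; balance after payment £1,965.56.
Closed form: n = −ln(1 − rB₀/P)/ln(1+r) = −ln(0.29177)/ln(1.01775) ≈ 70.010, so the balance reaches zero during payment 71.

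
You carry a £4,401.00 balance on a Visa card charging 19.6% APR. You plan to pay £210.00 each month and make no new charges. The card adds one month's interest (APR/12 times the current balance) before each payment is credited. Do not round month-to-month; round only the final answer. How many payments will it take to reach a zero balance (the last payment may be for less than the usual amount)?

Monthly rate r = 19.6%/12 = 1.63333% = 0.0163333.
Recurrence: B ← B·(1+r) − £210.00.
Month 1: interest £71.88; balance after payment £4,262.88.
Month 2: interest £69.63; balance after payment £4,122.51.
Closed form: n = −ln(1 − rB₀/P)/ln(1+r) = −ln(0.6577)/ln(1.01633) ≈ 25.862, so the balance reaches zero during payment 26.

26 months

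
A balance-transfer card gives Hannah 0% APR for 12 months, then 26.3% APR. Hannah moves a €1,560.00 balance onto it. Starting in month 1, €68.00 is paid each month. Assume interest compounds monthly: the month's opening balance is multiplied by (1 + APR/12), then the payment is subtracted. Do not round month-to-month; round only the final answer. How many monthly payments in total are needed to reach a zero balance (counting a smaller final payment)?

Promo months 1–12 at r₀ = 0%/12 = 0; months 13+ at r₁ = 26.3%/12 = 0.0219167.
After month 12 (no interest yet): B = €1,560.00 − 12·€68.00 = €744.00.
Then at r₁ with €68.00/mo: n₂ = −ln(1 − r₁·B/P)/ln(1+r₁) ≈ 12.65 → 13 more payments.

25 payments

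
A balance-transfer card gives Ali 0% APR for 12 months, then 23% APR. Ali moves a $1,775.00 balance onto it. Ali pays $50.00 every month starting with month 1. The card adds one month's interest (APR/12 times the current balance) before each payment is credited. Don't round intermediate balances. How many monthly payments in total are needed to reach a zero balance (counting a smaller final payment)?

44 payments

Promo months 1–12 at r₀ = 0%/12 = 0; months 13+ at r₁ = 23%/12 = 0.0191667.
After month 12 (no interest yet): B = $1,775.00 − 12·$50.00 = $1,175.00.
Then at r₁ with $50.00/mo: n₂ = −ln(1 − r₁·B/P)/ln(1+r₁) ≈ 31.53 → 32 more payments.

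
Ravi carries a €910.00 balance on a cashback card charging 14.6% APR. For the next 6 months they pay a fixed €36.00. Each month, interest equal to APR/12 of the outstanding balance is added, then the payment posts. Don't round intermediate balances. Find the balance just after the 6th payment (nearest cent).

Monthly rate r = 14.6%/12 = 1.21667% = 0.0121667.
Each month: B ← B·(1+r) − €36.00.
Month 1: interest €11.07; balance after payment €885.07.
Month 2: interest €10.77; balance after payment €859.84.
Month 3: interest €10.46; balance after payment €834.30.
Month 4: interest €10.15; balance after payment €808.45.
Month 5: interest €9.84; balance after payment €782.29.
Month 6: interest €9.52; balance after payment €755.81.

€755.81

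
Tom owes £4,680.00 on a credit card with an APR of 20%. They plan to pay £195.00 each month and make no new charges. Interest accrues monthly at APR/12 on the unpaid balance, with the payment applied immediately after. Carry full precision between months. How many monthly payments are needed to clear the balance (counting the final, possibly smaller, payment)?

Monthly rate r = 20%/12 = 1.66667% = 0.0166667.
Recurrence: B ← B·(1+r) − £195.00.
Month 1: interest £78.00; balance after payment £4,563.00.
Month 2: interest £76.05; balance after payment £4,444.05.
Closed form: n = −ln(1 − rB₀/P)/ln(1+r) = −ln(0.6)/ln(1.01667) ≈ 30.904, so the balance reaches zero during payment 31.

31 payments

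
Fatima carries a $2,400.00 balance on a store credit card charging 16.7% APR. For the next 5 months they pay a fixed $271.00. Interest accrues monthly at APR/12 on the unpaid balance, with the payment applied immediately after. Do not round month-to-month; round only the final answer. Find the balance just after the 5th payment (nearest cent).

$1,178.47

Monthly rate r = 16.7%/12 = 1.39167% = 0.0139167.
Each month: B ← B·(1+r) − $271.00.
Month 1: interest $33.40; balance after payment $2,162.40.
Month 2: interest $30.09; balance after payment $1,921.49.
Month 3: interest $26.74; balance after payment $1,677.23.
Month 4: interest $23.34; balance after payment $1,429.58.
Month 5: interest $19.89; balance after payment $1,178.47.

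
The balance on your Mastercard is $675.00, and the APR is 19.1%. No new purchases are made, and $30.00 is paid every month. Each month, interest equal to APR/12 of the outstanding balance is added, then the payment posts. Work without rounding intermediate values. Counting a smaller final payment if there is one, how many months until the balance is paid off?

29 months

Monthly rate r = 19.1%/12 = 1.59167% = 0.0159167.
Recurrence: B ← B·(1+r) − $30.00.
Month 1: interest $10.74; balance after payment $655.74.
Month 2: interest $10.44; balance after payment $636.18.
Closed form: n = −ln(1 − rB₀/P)/ln(1+r) = −ln(0.64187)/ln(1.01592) ≈ 28.076, so the balance reaches zero during payment 29.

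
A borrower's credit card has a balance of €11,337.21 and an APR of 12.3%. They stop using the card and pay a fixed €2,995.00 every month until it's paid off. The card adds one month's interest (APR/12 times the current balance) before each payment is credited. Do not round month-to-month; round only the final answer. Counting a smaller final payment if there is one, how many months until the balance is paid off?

Monthly rate r = 12.3%/12 = 1.025% = 0.01025.
Recurrence: B ← B·(1+r) − €2,995.00.
Month 1: interest €116.21; balance after payment €8,458.42.
Month 2: interest €86.70; balance after payment €5,550.12.
Month 3: interest €56.89; balance after payment €2,612.00.
Month 4: interest €26.77; balance after payment €0.00.

4 payments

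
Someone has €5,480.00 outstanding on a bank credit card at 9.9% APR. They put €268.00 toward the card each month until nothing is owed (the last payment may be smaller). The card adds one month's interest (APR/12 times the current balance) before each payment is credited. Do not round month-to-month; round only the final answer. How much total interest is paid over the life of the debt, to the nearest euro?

Monthly rate r = 9.9%/12 = 0.825% = 0.00825.
Payoff takes n = ⌈−ln(1 − rB₀/P)/ln(1+r)⌉ = ⌈22.487⌉ = 23 payments; the last is €130.81.
Total paid = 22·€268.00 + €130.81 = €6,026.81.
Total interest = total paid − principal = €6,026.81 − €5,480.00 = €546.81.

€547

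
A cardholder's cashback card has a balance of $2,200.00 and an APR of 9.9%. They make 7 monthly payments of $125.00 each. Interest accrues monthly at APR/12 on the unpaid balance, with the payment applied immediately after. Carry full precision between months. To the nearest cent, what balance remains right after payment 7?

Monthly rate r = 9.9%/12 = 0.825% = 0.00825.
Each month: B ← B·(1+r) − $125.00.
Month 1: interest $18.15; balance after payment $2,093.15.
Month 2: interest $17.27; balance after payment $1,985.42.
Month 3: interest $16.38; balance after payment $1,876.80.
Month 4: interest $15.48; balance after payment $1,767.28.
Month 5: interest $14.58; balance after payment $1,656.86.
Month 6: interest $13.67; balance after payment $1,545.53.
Month 7: interest $12.75; balance after payment $1,433.28.

$1,433.28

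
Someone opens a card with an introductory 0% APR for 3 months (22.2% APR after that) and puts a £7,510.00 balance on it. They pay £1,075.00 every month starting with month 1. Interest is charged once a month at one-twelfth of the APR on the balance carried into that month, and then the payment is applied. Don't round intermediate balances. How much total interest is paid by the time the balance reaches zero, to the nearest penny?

Promo months 1–3 at r₀ = 0%/12 = 0; months 4+ at r₁ = 22.2%/12 = 0.0185.
After month 3 (no interest yet): B = £7,510.00 − 3·£1,075.00 = £4,285.00.
Then at r₁ with £1,075.00/mo: n₂ = −ln(1 − r₁·B/P)/ln(1+r₁) ≈ 4.18 → 5 more payments.
Total paid = 7·£1,075.00 + £193.71 = £7,718.71; interest = £7,718.71 − £7,510.00 = £208.71.

£208.71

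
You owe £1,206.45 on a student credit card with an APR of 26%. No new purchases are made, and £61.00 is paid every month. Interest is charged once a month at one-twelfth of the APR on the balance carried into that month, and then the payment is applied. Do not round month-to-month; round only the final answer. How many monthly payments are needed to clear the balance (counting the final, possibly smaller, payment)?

Monthly rate r = 26%/12 = 2.16667% = 0.0216667.
Recurrence: B ← B·(1+r) − £61.00.
Month 1: interest £26.14; balance after payment £1,171.59.
Month 2: interest £25.38; balance after payment £1,135.97.
Closed form: n = −ln(1 − rB₀/P)/ln(1+r) = −ln(0.57148)/ln(1.02167) ≈ 26.103, so the balance reaches zero during payment 27.

27 months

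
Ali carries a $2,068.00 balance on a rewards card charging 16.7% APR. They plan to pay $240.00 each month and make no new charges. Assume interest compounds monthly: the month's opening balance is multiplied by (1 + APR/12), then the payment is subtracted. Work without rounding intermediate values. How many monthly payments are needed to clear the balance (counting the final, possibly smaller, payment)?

Monthly rate r = 16.7%/12 = 1.39167% = 0.0139167.
Recurrence: B ← B·(1+r) − $240.00.
Month 1: interest $28.78; balance after payment $1,856.78.
Month 2: interest $25.84; balance after payment $1,642.62.
Closed form: n = −ln(1 − rB₀/P)/ln(1+r) = −ln(0.88008)/ln(1.01392) ≈ 9.242, so the balance reaches zero during payment 10.

10 payments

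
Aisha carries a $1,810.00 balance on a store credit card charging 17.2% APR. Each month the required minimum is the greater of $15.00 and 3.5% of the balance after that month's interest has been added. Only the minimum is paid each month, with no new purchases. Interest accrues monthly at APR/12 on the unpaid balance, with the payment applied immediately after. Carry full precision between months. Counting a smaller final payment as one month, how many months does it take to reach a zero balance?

105 months

Monthly rate r = 17.2%/12 = 1.43333% = 0.0143333.
While 3.5% of the post-interest balance exceeds $15.00, each month B ← (B·(1+r))·(1 − 0.035), i.e. B shrinks by the factor (1+r)·0.965 = 0.97883.
This holds for months 1–68. Entering month 69 the balance is $422.50; 3.5% of the post-interest balance is now below $15.00, so the flat $15.00 minimum applies from here.
From month 69 a fixed $15.00 at rate r clears $422.50 in 37 more payments. Total: 68 + 37 = 105 months.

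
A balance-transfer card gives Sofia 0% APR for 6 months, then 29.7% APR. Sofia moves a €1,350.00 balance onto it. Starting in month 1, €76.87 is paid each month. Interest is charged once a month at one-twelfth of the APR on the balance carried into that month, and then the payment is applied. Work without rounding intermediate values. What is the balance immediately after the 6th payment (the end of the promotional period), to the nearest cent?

€888.78

Promo months 1–6 at r₀ = 0%/12 = 0; months 7+ at r₁ = 29.7%/12 = 0.02475.
After month 6 (no interest yet): B = €1,350.00 − 6·€76.87 = €888.78.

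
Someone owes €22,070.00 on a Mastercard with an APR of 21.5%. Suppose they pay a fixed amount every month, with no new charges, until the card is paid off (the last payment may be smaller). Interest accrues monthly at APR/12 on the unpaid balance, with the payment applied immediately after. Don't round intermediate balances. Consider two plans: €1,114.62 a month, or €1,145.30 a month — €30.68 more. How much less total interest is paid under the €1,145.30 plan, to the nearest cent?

Monthly rate r = 21.5%/12 = 1.79167% = 0.0179167.
At €1,114.62/mo: n = ⌈−ln(1 − rB₀/P)/ln(1+r)⌉ = 25 payments (last €751.44); total interest = total paid − €22,070.00 = €5,432.32.
At €1,145.30/mo: 24 payments (last €973.53); total interest €5,245.43.
Interest saved = €5,432.32 − €5,245.43 = €186.89.

€186.89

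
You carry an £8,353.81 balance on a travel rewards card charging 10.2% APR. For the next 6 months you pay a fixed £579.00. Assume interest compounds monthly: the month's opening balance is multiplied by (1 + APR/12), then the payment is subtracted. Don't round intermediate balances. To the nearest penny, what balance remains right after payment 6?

£5,240.35

Monthly rate r = 10.2%/12 = 0.85% = 0.0085.
Each month: B ← B·(1+r) − £579.00.
Month 1: interest £71.01; balance after payment £7,845.82.
Month 2: interest £66.69; balance after payment £7,333.51.
Month 3: interest £62.33; balance after payment £6,816.84.
Month 4: interest £57.94; balance after payment £6,295.78.
Month 5: interest £53.51; balance after payment £5,770.30.
Month 6: interest £49.05; balance after payment £5,240.35.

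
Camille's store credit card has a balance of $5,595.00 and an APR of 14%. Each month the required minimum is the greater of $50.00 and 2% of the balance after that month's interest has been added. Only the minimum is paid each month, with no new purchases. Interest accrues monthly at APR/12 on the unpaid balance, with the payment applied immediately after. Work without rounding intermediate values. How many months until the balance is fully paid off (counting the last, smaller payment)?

Monthly rate r = 14%/12 = 1.16667% = 0.0116667.
While 2% of the post-interest balance exceeds $50.00, each month B ← (B·(1+r))·(1 − 0.02), i.e. B shrinks by the factor (1+r)·0.98 = 0.99143.
This holds for months 1–95. Entering month 96 the balance is $2,470.78; 2% of the post-interest balance is now below $50.00, so the flat $50.00 minimum applies from here.
From month 96 a fixed $50.00 at rate r clears $2,470.78 in 75 more payments. Total: 95 + 75 = 170 months.

170 months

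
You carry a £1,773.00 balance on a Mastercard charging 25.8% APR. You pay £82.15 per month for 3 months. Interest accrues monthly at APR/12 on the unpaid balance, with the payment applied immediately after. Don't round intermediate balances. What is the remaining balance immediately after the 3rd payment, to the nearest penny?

£1,638.05

Monthly rate r = 25.8%/12 = 2.15% = 0.0215.
Each month: B ← B·(1+r) − £82.15.
Month 1: interest £38.12; balance after payment £1,728.97.
Month 2: interest £37.17; balance after payment £1,683.99.
Month 3: interest £36.21; balance after payment £1,638.05.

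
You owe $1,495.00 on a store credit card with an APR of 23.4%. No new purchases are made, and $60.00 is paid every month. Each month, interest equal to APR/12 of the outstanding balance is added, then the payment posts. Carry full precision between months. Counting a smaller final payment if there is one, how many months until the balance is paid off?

35 payments

Monthly rate r = 23.4%/12 = 1.95% = 0.0195.
Recurrence: B ← B·(1+r) − $60.00.
Month 1: interest $29.15; balance after payment $1,464.15.
Month 2: interest $28.55; balance after payment $1,432.70.
Closed form: n = −ln(1 − rB₀/P)/ln(1+r) = −ln(0.51412)/ln(1.0195) ≈ 34.449, so the balance reaches zero during payment 35.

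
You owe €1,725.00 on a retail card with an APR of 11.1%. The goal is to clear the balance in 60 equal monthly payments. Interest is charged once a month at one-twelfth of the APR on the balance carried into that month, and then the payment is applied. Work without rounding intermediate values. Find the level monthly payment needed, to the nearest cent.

€37.59

Monthly rate r = 11.1%/12 = 0.925% = 0.00925.
Level-payment amortization: P = B₀·r / (1 − (1+r)^(−n)) = 1725.00·0.00925 / (1 − 1.00925^(−60)).
Denominator 1 − (1+r)^(−60) = 0.424461322.
P = 15.9562 / 0.424461322 ≈ 37.59.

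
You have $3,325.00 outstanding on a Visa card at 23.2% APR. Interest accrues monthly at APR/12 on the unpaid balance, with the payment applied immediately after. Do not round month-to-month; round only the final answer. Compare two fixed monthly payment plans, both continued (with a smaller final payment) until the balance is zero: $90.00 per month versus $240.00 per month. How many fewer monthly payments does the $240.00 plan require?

Monthly rate r = 23.2%/12 = 1.93333% = 0.0193333.
At $90.00/mo: n = ⌈−ln(1 − rB₀/P)/ln(1+r)⌉ = 66 payments (last $37.80); total interest = total paid − $3,325.00 = $2,562.80.
At $240.00/mo: 17 payments (last $67.96); total interest $582.96.
Payments saved = 66 − 17 = 49.

49 fewer payments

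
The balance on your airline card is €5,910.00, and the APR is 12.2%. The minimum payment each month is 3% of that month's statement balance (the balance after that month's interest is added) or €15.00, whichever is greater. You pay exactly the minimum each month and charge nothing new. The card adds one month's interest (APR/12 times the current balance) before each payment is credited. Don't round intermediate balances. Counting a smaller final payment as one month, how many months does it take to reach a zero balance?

163 months

Monthly rate r = 12.2%/12 = 1.01667% = 0.0101667.
While 3% of the post-interest balance exceeds €15.00, each month B ← (B·(1+r))·(1 − 0.03), i.e. B shrinks by the factor (1+r)·0.97 = 0.97986.
This holds for months 1–122. Entering month 123 the balance is €493.96; 3% of the post-interest balance is now below €15.00, so the flat €15.00 minimum applies from here.
From month 123 a fixed €15.00 at rate r clears €493.96 in 41 more payments. Total: 122 + 41 = 163 months.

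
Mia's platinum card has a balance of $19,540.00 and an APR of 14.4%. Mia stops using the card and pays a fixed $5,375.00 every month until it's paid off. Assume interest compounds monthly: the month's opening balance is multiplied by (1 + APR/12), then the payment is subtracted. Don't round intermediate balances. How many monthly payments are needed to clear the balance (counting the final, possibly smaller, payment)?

Monthly rate r = 14.4%/12 = 1.2% = 0.012.
Recurrence: B ← B·(1+r) − $5,375.00.
Month 1: interest $234.48; balance after payment $14,399.48.
Month 2: interest $172.79; balance after payment $9,197.27.
Month 3: interest $110.37; balance after payment $3,932.64.
Month 4: interest $47.19; balance after payment $0.00.

4 months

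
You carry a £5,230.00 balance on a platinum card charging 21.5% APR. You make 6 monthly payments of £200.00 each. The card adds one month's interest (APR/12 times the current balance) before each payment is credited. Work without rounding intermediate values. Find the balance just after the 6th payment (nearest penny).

Monthly rate r = 21.5%/12 = 1.79167% = 0.0179167.
Each month: B ← B·(1+r) − £200.00.
Month 1: interest £93.70; balance after payment £5,123.70.
Month 2: interest £91.80; balance after payment £5,015.50.
Month 3: interest £89.86; balance after payment £4,905.36.
Month 4: interest £87.89; balance after payment £4,793.25.
Month 5: interest £85.88; balance after payment £4,679.13.
Month 6: interest £83.83; balance after payment £4,562.97.

£4,562.97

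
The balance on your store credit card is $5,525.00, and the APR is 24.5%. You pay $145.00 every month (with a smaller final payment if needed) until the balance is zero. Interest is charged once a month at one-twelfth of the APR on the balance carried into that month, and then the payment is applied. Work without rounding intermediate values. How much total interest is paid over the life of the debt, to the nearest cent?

$5,271.47

Monthly rate r = 24.5%/12 = 2.04167% = 0.0204167.
Payoff takes n = ⌈−ln(1 − rB₀/P)/ln(1+r)⌉ = ⌈74.456⌉ = 75 payments; the last is $66.47.
Total paid = 74·$145.00 + $66.47 = $10,796.47.
Total interest = total paid − principal = $10,796.47 − $5,525.00 = $5,271.47.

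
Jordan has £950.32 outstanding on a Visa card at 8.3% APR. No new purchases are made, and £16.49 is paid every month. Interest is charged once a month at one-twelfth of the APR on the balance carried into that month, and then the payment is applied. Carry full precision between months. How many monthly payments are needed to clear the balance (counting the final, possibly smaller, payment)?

Monthly rate r = 8.3%/12 = 0.691667% = 0.00691667.
Recurrence: B ← B·(1+r) − £16.49.
Month 1: interest £6.57; balance after payment £940.40.
Month 2: interest £6.50; balance after payment £930.42.
Closed form: n = −ln(1 − rB₀/P)/ln(1+r) = −ln(0.60139)/ln(1.00692) ≈ 73.773, so the balance reaches zero during payment 74.

74 months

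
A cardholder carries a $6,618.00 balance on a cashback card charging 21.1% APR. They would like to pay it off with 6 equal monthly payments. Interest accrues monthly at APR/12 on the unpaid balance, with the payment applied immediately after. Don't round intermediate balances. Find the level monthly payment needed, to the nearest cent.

Monthly rate r = 21.1%/12 = 1.75833% = 0.0175833.
Level-payment amortization: P = B₀·r / (1 − (1+r)^(−n)) = 6618.00·0.0175833 / (1 − 1.01758^(−6)).
Denominator 1 − (1+r)^(−6) = 0.0993001533.
P = 116.367 / 0.0993001533 ≈ 1171.87.

$1,171.87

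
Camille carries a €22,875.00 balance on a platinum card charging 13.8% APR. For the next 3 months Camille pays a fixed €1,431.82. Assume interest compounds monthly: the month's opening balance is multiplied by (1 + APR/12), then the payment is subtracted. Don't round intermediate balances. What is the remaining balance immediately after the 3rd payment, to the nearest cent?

€19,328.25

Monthly rate r = 13.8%/12 = 1.15% = 0.0115.
Each month: B ← B·(1+r) − €1,431.82.
Month 1: interest €263.06; balance after payment €21,706.24.
Month 2: interest €249.62; balance after payment €20,524.04.
Month 3: interest €236.03; balance after payment €19,328.25.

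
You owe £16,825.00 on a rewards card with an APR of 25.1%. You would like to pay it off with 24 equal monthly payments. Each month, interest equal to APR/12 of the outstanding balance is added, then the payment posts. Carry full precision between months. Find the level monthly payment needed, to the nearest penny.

Monthly rate r = 25.1%/12 = 2.09167% = 0.0209167.
Level-payment amortization: P = B₀·r / (1 − (1+r)^(−n)) = 16825.00·0.0209167 / (1 − 1.02092^(−24)).
Denominator 1 − (1+r)^(−24) = 0.391538718.
P = 351.923 / 0.391538718 ≈ 898.82.

£898.82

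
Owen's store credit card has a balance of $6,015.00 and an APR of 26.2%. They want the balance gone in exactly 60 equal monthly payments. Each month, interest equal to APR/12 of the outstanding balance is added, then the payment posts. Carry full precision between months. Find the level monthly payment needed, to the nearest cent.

$180.80

Monthly rate r = 26.2%/12 = 2.18333% = 0.0218333.
Level-payment amortization: P = B₀·r / (1 − (1+r)^(−n)) = 6015.00·0.0218333 / (1 − 1.02183^(−60)).
Denominator 1 − (1+r)^(−60) = 0.72634962.
P = 131.327 / 0.72634962 ≈ 180.80.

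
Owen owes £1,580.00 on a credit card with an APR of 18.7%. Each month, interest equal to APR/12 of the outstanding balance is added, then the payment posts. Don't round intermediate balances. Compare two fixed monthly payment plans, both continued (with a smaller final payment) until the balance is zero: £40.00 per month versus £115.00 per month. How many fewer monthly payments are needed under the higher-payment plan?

Monthly rate r = 18.7%/12 = 1.55833% = 0.0155833.
At £40.00/mo: n = ⌈−ln(1 − rB₀/P)/ln(1+r)⌉ = 62 payments (last £32.81); total interest = total paid − £1,580.00 = £892.81.
At £115.00/mo: 16 payments (last £67.00); total interest £212.00.
Payments saved = 62 − 16 = 46.

46 fewer payments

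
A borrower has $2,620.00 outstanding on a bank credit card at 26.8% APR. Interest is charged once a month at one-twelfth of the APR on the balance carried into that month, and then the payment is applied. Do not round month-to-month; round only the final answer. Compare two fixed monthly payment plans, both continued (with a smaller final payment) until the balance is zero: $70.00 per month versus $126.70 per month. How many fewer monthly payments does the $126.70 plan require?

53 fewer payments

Monthly rate r = 26.8%/12 = 2.23333% = 0.0223333.
At $70.00/mo: n = ⌈−ln(1 − rB₀/P)/ln(1+r)⌉ = 82 payments (last $57.83); total interest = total paid − $2,620.00 = $3,107.83.
At $126.70/mo: 29 payments (last $6.49); total interest $934.09.
Payments saved = 82 − 29 = 53.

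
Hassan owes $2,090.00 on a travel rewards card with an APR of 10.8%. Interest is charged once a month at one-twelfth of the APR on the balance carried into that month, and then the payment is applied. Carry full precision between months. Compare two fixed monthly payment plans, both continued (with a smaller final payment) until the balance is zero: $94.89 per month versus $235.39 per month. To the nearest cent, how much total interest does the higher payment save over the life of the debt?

$151.68

Monthly rate r = 10.8%/12 = 0.9% = 0.009.
At $94.89/mo: n = ⌈−ln(1 − rB₀/P)/ln(1+r)⌉ = 25 payments (last $62.57); total interest = total paid − $2,090.00 = $249.93.
At $235.39/mo: 10 payments (last $69.74); total interest $98.25.
Interest saved = $249.93 − $98.25 = $151.68.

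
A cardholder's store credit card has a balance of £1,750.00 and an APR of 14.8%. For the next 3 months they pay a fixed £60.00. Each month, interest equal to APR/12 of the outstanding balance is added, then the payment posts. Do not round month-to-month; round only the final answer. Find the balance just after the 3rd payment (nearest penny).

£1,633.32

Monthly rate r = 14.8%/12 = 1.23333% = 0.0123333.
Each month: B ← B·(1+r) − £60.00.
Month 1: interest £21.58; balance after payment £1,711.58.
Month 2: interest £21.11; balance after payment £1,672.69.
Month 3: interest £20.63; balance after payment £1,633.32.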